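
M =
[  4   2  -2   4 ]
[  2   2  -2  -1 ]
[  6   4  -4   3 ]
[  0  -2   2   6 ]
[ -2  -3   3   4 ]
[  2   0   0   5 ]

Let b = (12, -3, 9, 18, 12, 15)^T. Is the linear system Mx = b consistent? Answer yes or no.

Row reduce the augmented matrix [M | b].
R2 ← R2 − (1/2)·R1: [0, 1, -1, -3, -9]
R3 ← R3 − (3/2)·R1: [0, 1, -1, -3, -9]
R5 ← R5 + (1/2)·R1: [0, -2, 2, 6, 18]
R6 ← R6 − (1/2)·R1: [0, -1, 1, 3, 9]
R3 ← R3 − R2: [0, 0, 0, 0, 0]
R4 ← R4 + (2)·R2: [0, 0, 0, 0, 0]
R5 ← R5 + (2)·R2: [0, 0, 0, 0, 0]
R6 ← R6 + R2: [0, 0, 0, 0, 0]
The echelon form has 2 nonzero rows, and every pivot lies in the first 4 columns, so rank(M) = rank([M|b]) = 2.
The system is consistent.

yes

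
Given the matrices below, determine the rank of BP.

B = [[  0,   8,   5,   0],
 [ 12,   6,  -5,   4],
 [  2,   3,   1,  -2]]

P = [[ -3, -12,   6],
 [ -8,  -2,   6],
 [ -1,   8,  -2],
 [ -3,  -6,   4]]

First compute BP:
[[-69,  24,  38],
 [-91, -220, 134],
 [-25, -10,  20]]
Now row reduce the product.
R2 ← R2 − (91/69)·R1: [0, -5788/23, 5788/69]
R3 ← R3 − (25/69)·R1: [0, -430/23, 430/69]
R3 ← R3 − (215/2894)·R2: [0, 0, 0]
2 nonzero rows, so rank(BP) = 2.

2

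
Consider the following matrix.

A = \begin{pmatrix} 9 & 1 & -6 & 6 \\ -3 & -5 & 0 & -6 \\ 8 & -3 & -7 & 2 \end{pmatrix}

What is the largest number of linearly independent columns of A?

2

Row reduce to echelon form.
R2 ← R2 + (1/3)·R1: [0, -14/3, -2, -4]
R3 ← R3 − (8/9)·R1: [0, -35/9, -5/3, -10/3]
R3 ← R3 − (5/6)·R2: [0, 0, 0, 0]
Echelon form has 2 nonzero rows, so rank(A) = 2.
The rank gives the maximum number of linearly independent columns: 2.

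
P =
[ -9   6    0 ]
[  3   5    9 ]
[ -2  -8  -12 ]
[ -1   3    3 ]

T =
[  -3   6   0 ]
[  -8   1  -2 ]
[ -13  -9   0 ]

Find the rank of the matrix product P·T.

2

First compute PT:
[[-21, -48, -12],
 [-166, -58, -10],
 [226,  88,  16],
 [-60, -30,  -6]]
Now row reduce the product.
R2 ← R2 − (166/21)·R1: [0, 2250/7, 594/7]
R3 ← R3 + (226/21)·R1: [0, -3000/7, -792/7]
R4 ← R4 − (20/7)·R1: [0, 750/7, 198/7]
R3 ← R3 + (4/3)·R2: [0, 0, 0]
R4 ← R4 − (1/3)·R2: [0, 0, 0]
2 nonzero rows, so rank(PT) = 2.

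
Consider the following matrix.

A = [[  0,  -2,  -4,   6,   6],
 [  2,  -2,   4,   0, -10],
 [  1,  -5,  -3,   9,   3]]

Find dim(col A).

3

Row reduce to echelon form.
Swap R1 ↔ R2
R3 ← R3 − (1/2)·R1: [0, -4, -5, 9, 8]
R3 ← R3 − (2)·R2: [0, 0, 3, -3, -4]
Echelon form has 3 nonzero rows, so rank(A) = 3.
The column space has dimension equal to the rank: 3.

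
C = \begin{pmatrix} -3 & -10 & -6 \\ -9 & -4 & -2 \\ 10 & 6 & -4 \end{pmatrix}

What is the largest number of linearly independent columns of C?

3

Row reduce to echelon form.
R2 ← R2 − (3)·R1: [0, 26, 16]
R3 ← R3 + (10/3)·R1: [0, -82/3, -24]
R3 ← R3 + (41/39)·R2: [0, 0, -280/39]
Echelon form has 3 nonzero rows, so rank(C) = 3.
The rank gives the maximum number of linearly independent columns: 3.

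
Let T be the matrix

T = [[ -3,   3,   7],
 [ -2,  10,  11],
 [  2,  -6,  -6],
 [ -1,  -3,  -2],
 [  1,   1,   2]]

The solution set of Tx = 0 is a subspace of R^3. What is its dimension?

0

Row reduce to echelon form.
R2 ← R2 − (2/3)·R1: [0, 8, 19/3]
R3 ← R3 + (2/3)·R1: [0, -4, -4/3]
R4 ← R4 − (1/3)·R1: [0, -4, -13/3]
R5 ← R5 + (1/3)·R1: [0, 2, 13/3]
R3 ← R3 + (1/2)·R2: [0, 0, 11/6]
R4 ← R4 + (1/2)·R2: [0, 0, -7/6]
R5 ← R5 − (1/4)·R2: [0, 0, 11/4]
R4 ← R4 + (7/11)·R3: [0, 0, 0]
R5 ← R5 − (3/2)·R3: [0, 0, 0]
3 nonzero rows, so rank(T) = 3.
T has 3 columns; by rank–nullity, nullity = 3 − 3 = 0.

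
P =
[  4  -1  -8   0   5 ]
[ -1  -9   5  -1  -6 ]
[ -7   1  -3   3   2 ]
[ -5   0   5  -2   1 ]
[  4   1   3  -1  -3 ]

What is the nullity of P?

Row reduce to echelon form.
R2 ← R2 + (1/4)·R1: [0, -37/4, 3, -1, -19/4]
R3 ← R3 + (7/4)·R1: [0, -3/4, -17, 3, 43/4]
R4 ← R4 + (5/4)·R1: [0, -5/4, -5, -2, 29/4]
R5 ← R5 − R1: [0, 2, 11, -1, -8]
R3 ← R3 − (3/37)·R2: [0, 0, -638/37, 114/37, 412/37]
R4 ← R4 − (5/37)·R2: [0, 0, -200/37, -69/37, 292/37]
R5 ← R5 + (8/37)·R2: [0, 0, 431/37, -45/37, -334/37]
R4 ← R4 − (100/319)·R3: [0, 0, 0, -903/319, 1404/319]
R5 ← R5 + (431/638)·R3: [0, 0, 0, 276/319, -480/319]
R5 ← R5 + (92/301)·R4: [0, 0, 0, 0, -48/301]
5 nonzero rows, so rank(P) = 5.
P has 5 columns; by rank–nullity, nullity = 5 − 5 = 0.

0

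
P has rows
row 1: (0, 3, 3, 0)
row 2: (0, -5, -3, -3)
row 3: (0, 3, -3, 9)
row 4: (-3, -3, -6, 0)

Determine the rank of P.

3

Row reduce to echelon form.
Swap R1 ↔ R4
R3 ← R3 + (3/5)·R2: [0, 0, -24/5, 36/5]
R4 ← R4 + (3/5)·R2: [0, 0, 6/5, -9/5]
R4 ← R4 + (1/4)·R3: [0, 0, 0, 0]
Echelon form has 3 nonzero rows, so rank(P) = 3.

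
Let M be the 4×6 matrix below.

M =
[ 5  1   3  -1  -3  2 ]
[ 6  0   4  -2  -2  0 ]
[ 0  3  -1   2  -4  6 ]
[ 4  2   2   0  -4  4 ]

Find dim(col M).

2

Row reduce to echelon form.
R2 ← R2 − (6/5)·R1: [0, -6/5, 2/5, -4/5, 8/5, -12/5]
R4 ← R4 − (4/5)·R1: [0, 6/5, -2/5, 4/5, -8/5, 12/5]
R3 ← R3 + (5/2)·R2: [0, 0, 0, 0, 0, 0]
R4 ← R4 + R2: [0, 0, 0, 0, 0, 0]
Echelon form has 2 nonzero rows, so rank(M) = 2.
The column space has dimension equal to the rank: 2.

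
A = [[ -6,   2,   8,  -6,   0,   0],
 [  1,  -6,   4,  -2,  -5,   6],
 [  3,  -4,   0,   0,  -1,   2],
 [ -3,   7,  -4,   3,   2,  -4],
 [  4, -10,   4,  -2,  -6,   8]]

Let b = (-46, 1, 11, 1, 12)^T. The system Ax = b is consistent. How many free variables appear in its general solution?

3

Row reduce the augmented matrix [A | b].
R2 ← R2 + (1/6)·R1: [0, -17/3, 16/3, -3, -5, 6, -20/3]
R3 ← R3 + (1/2)·R1: [0, -3, 4, -3, -1, 2, -12]
R4 ← R4 − (1/2)·R1: [0, 6, -8, 6, 2, -4, 24]
R5 ← R5 + (2/3)·R1: [0, -26/3, 28/3, -6, -6, 8, -56/3]
R3 ← R3 − (9/17)·R2: [0, 0, 20/17, -24/17, 28/17, -20/17, -144/17]
R4 ← R4 + (18/17)·R2: [0, 0, -40/17, 48/17, -56/17, 40/17, 288/17]
R5 ← R5 − (26/17)·R2: [0, 0, 20/17, -24/17, 28/17, -20/17, -144/17]
R4 ← R4 + (2)·R3: [0, 0, 0, 0, 0, 0, 0]
R5 ← R5 − R3: [0, 0, 0, 0, 0, 0, 0]
The echelon form has 3 nonzero rows, and every pivot lies in the first 6 columns, so rank(A) = rank([A|b]) = 3.
The system is consistent.
Free variables = (unknowns) − (rank) = 6 − 3 = 3.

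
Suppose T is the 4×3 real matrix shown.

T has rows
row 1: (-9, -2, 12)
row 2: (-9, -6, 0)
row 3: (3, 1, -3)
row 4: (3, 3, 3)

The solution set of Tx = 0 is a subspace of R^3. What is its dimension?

1

Row reduce to echelon form.
R2 ← R2 − R1: [0, -4, -12]
R3 ← R3 + (1/3)·R1: [0, 1/3, 1]
R4 ← R4 + (1/3)·R1: [0, 7/3, 7]
R3 ← R3 + (1/12)·R2: [0, 0, 0]
R4 ← R4 + (7/12)·R2: [0, 0, 0]
2 nonzero rows, so rank(T) = 2.
T has 3 columns; by rank–nullity, nullity = 3 − 2 = 1.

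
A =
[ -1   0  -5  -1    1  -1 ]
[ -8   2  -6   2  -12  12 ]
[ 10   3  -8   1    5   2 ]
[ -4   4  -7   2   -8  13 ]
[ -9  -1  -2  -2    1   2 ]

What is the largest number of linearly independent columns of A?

Row reduce to echelon form.
R2 ← R2 − (8)·R1: [0, 2, 34, 10, -20, 20]
R3 ← R3 + (10)·R1: [0, 3, -58, -9, 15, -8]
R4 ← R4 − (4)·R1: [0, 4, 13, 6, -12, 17]
R5 ← R5 − (9)·R1: [0, -1, 43, 7, -8, 11]
R3 ← R3 − (3/2)·R2: [0, 0, -109, -24, 45, -38]
R4 ← R4 − (2)·R2: [0, 0, -55, -14, 28, -23]
R5 ← R5 + (1/2)·R2: [0, 0, 60, 12, -18, 21]
R4 ← R4 − (55/109)·R3: [0, 0, 0, -206/109, 577/109, -417/109]
R5 ← R5 + (60/109)·R3: [0, 0, 0, -132/109, 738/109, 9/109]
R5 ← R5 − (66/103)·R4: [0, 0, 0, 0, 348/103, 261/103]
Echelon form has 5 nonzero rows, so rank(A) = 5.
The rank gives the maximum number of linearly independent columns: 5.

5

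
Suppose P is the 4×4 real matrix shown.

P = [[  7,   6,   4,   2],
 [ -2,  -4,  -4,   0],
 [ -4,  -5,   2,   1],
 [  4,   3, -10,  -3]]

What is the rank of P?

Row reduce to echelon form.
R2 ← R2 + (2/7)·R1: [0, -16/7, -20/7, 4/7]
R3 ← R3 + (4/7)·R1: [0, -11/7, 30/7, 15/7]
R4 ← R4 − (4/7)·R1: [0, -3/7, -86/7, -29/7]
R3 ← R3 − (11/16)·R2: [0, 0, 25/4, 7/4]
R4 ← R4 − (3/16)·R2: [0, 0, -47/4, -17/4]
R4 ← R4 + (47/25)·R3: [0, 0, 0, -24/25]
Echelon form has 4 nonzero rows, so rank(P) = 4.

4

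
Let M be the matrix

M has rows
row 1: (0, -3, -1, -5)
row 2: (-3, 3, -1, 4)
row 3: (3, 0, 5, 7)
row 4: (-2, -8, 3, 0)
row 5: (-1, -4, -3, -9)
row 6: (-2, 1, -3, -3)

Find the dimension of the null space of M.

Row reduce to echelon form.
Swap R1 ↔ R2
R3 ← R3 + R1: [0, 3, 4, 11]
R4 ← R4 − (2/3)·R1: [0, -10, 11/3, -8/3]
R5 ← R5 − (1/3)·R1: [0, -5, -8/3, -31/3]
R6 ← R6 − (2/3)·R1: [0, -1, -7/3, -17/3]
R3 ← R3 + R2: [0, 0, 3, 6]
R4 ← R4 − (10/3)·R2: [0, 0, 7, 14]
R5 ← R5 − (5/3)·R2: [0, 0, -1, -2]
R6 ← R6 − (1/3)·R2: [0, 0, -2, -4]
R4 ← R4 − (7/3)·R3: [0, 0, 0, 0]
R5 ← R5 + (1/3)·R3: [0, 0, 0, 0]
R6 ← R6 + (2/3)·R3: [0, 0, 0, 0]
3 nonzero rows, so rank(M) = 3.
M has 4 columns; by rank–nullity, nullity = 4 − 3 = 1.

1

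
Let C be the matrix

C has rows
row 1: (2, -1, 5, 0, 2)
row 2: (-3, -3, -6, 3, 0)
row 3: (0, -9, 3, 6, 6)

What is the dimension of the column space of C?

Row reduce to echelon form.
R2 ← R2 + (3/2)·R1: [0, -9/2, 3/2, 3, 3]
R3 ← R3 − (2)·R2: [0, 0, 0, 0, 0]
Echelon form has 2 nonzero rows, so rank(C) = 2.
The column space has dimension equal to the rank: 2.

2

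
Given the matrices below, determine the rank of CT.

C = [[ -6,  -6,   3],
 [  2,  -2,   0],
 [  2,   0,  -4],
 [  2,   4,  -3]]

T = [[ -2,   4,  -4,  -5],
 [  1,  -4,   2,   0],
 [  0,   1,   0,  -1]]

First compute CT:
[[  6,   3,  12,  27],
 [ -6,  16, -12, -10],
 [ -4,   4,  -8,  -6],
 [  0, -11,   0,  -7]]
Now row reduce the product.
R2 ← R2 + R1: [0, 19, 0, 17]
R3 ← R3 + (2/3)·R1: [0, 6, 0, 12]
R3 ← R3 − (6/19)·R2: [0, 0, 0, 126/19]
R4 ← R4 + (11/19)·R2: [0, 0, 0, 54/19]
R4 ← R4 − (3/7)·R3: [0, 0, 0, 0]
3 nonzero rows, so rank(CT) = 3.

3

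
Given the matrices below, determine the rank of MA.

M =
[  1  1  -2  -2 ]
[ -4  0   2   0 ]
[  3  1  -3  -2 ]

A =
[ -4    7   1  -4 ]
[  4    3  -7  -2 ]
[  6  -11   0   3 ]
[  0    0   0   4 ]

2

First compute MA:
[[-12,  32,  -6, -20],
 [ 28, -50,  -4,  22],
 [-26,  57,  -4, -31]]
Now row reduce the product.
R2 ← R2 + (7/3)·R1: [0, 74/3, -18, -74/3]
R3 ← R3 − (13/6)·R1: [0, -37/3, 9, 37/3]
R3 ← R3 + (1/2)·R2: [0, 0, 0, 0]
2 nonzero rows, so rank(MA) = 2.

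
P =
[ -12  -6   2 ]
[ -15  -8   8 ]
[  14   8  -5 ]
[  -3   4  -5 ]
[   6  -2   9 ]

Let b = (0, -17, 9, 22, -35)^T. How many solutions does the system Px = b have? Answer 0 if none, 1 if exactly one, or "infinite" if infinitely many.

Row reduce the augmented matrix [P | b].
R2 ← R2 − (5/4)·R1: [0, -1/2, 11/2, -17]
R3 ← R3 + (7/6)·R1: [0, 1, -8/3, 9]
R4 ← R4 − (1/4)·R1: [0, 11/2, -11/2, 22]
R5 ← R5 + (1/2)·R1: [0, -5, 10, -35]
R3 ← R3 + (2)·R2: [0, 0, 25/3, -25]
R4 ← R4 + (11)·R2: [0, 0, 55, -165]
R5 ← R5 − (10)·R2: [0, 0, -45, 135]
R4 ← R4 − (33/5)·R3: [0, 0, 0, 0]
R5 ← R5 + (27/5)·R3: [0, 0, 0, 0]
The echelon form has 3 nonzero rows, and every pivot lies in the first 3 columns, so rank(P) = rank([P|b]) = 3.
The system is consistent.
rank = 3 = number of unknowns, so the solution is unique.

1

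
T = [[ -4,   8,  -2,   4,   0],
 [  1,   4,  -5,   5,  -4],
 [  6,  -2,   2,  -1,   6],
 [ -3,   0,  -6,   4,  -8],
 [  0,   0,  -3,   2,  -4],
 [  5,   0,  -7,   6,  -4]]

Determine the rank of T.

Row reduce to echelon form.
R2 ← R2 + (1/4)·R1: [0, 6, -11/2, 6, -4]
R3 ← R3 + (3/2)·R1: [0, 10, -1, 5, 6]
R4 ← R4 − (3/4)·R1: [0, -6, -9/2, 1, -8]
R6 ← R6 + (5/4)·R1: [0, 10, -19/2, 11, -4]
R3 ← R3 − (5/3)·R2: [0, 0, 49/6, -5, 38/3]
R4 ← R4 + R2: [0, 0, -10, 7, -12]
R6 ← R6 − (5/3)·R2: [0, 0, -1/3, 1, 8/3]
R4 ← R4 + (60/49)·R3: [0, 0, 0, 43/49, 172/49]
R5 ← R5 + (18/49)·R3: [0, 0, 0, 8/49, 32/49]
R6 ← R6 + (2/49)·R3: [0, 0, 0, 39/49, 156/49]
R5 ← R5 − (8/43)·R4: [0, 0, 0, 0, 0]
R6 ← R6 − (39/43)·R4: [0, 0, 0, 0, 0]
Echelon form has 4 nonzero rows, so rank(T) = 4.

4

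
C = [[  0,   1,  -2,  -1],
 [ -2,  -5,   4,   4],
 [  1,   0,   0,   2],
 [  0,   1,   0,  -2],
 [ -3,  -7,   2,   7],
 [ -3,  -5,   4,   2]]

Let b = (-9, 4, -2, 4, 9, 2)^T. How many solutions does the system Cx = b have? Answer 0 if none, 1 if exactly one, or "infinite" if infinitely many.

Row reduce the augmented matrix [C | b].
Swap R1 ↔ R2
R3 ← R3 + (1/2)·R1: [0, -5/2, 2, 4, 0]
R5 ← R5 − (3/2)·R1: [0, 1/2, -4, 1, 3]
R6 ← R6 − (3/2)·R1: [0, 5/2, -2, -4, -4]
R3 ← R3 + (5/2)·R2: [0, 0, -3, 3/2, -45/2]
R4 ← R4 − R2: [0, 0, 2, -1, 13]
R5 ← R5 − (1/2)·R2: [0, 0, -3, 3/2, 15/2]
R6 ← R6 − (5/2)·R2: [0, 0, 3, -3/2, 37/2]
R4 ← R4 + (2/3)·R3: [0, 0, 0, 0, -2]
R5 ← R5 − R3: [0, 0, 0, 0, 30]
R6 ← R6 + R3: [0, 0, 0, 0, -4]
R5 ← R5 + (15)·R4: [0, 0, 0, 0, 0]
R6 ← R6 − (2)·R4: [0, 0, 0, 0, 0]
The echelon form has 4 nonzero rows; the last pivot sits in the augmented column, so rank(C) = 3 but rank([C|b]) = 4.
Since the ranks differ, the system is inconsistent.
It has no solutions.

0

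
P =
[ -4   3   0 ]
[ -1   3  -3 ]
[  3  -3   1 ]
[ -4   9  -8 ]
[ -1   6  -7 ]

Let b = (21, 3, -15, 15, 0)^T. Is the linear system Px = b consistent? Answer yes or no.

Row reduce the augmented matrix [P | b].
R2 ← R2 − (1/4)·R1: [0, 9/4, -3, -9/4]
R3 ← R3 + (3/4)·R1: [0, -3/4, 1, 3/4]
R4 ← R4 − R1: [0, 6, -8, -6]
R5 ← R5 − (1/4)·R1: [0, 21/4, -7, -21/4]
R3 ← R3 + (1/3)·R2: [0, 0, 0, 0]
R4 ← R4 − (8/3)·R2: [0, 0, 0, 0]
R5 ← R5 − (7/3)·R2: [0, 0, 0, 0]
The echelon form has 2 nonzero rows, and every pivot lies in the first 3 columns, so rank(P) = rank([P|b]) = 2.
The system is consistent.

yes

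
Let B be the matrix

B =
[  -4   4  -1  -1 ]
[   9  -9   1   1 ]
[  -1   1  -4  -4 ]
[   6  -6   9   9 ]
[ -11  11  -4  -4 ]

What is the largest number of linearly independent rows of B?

Row reduce to echelon form.
R2 ← R2 + (9/4)·R1: [0, 0, -5/4, -5/4]
R3 ← R3 − (1/4)·R1: [0, 0, -15/4, -15/4]
R4 ← R4 + (3/2)·R1: [0, 0, 15/2, 15/2]
R5 ← R5 − (11/4)·R1: [0, 0, -5/4, -5/4]
R3 ← R3 − (3)·R2: [0, 0, 0, 0]
R4 ← R4 + (6)·R2: [0, 0, 0, 0]
R5 ← R5 − R2: [0, 0, 0, 0]
Echelon form has 2 nonzero rows, so rank(B) = 2.
The rank gives the maximum number of linearly independent rows: 2.

2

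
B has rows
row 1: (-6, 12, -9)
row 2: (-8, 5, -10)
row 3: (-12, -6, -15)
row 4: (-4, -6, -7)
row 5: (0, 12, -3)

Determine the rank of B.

Row reduce to echelon form.
R2 ← R2 − (4/3)·R1: [0, -11, 2]
R3 ← R3 − (2)·R1: [0, -30, 3]
R4 ← R4 − (2/3)·R1: [0, -14, -1]
R3 ← R3 − (30/11)·R2: [0, 0, -27/11]
R4 ← R4 − (14/11)·R2: [0, 0, -39/11]
R5 ← R5 + (12/11)·R2: [0, 0, -9/11]
R4 ← R4 − (13/9)·R3: [0, 0, 0]
R5 ← R5 − (1/3)·R3: [0, 0, 0]
Echelon form has 3 nonzero rows, so rank(B) = 3.

3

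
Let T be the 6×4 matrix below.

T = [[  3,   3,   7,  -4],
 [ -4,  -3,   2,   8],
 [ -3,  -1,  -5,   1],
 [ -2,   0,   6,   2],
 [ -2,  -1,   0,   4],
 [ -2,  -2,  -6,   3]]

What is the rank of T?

Row reduce to echelon form.
R2 ← R2 + (4/3)·R1: [0, 1, 34/3, 8/3]
R3 ← R3 + R1: [0, 2, 2, -3]
R4 ← R4 + (2/3)·R1: [0, 2, 32/3, -2/3]
R5 ← R5 + (2/3)·R1: [0, 1, 14/3, 4/3]
R6 ← R6 + (2/3)·R1: [0, 0, -4/3, 1/3]
R3 ← R3 − (2)·R2: [0, 0, -62/3, -25/3]
R4 ← R4 − (2)·R2: [0, 0, -12, -6]
R5 ← R5 − R2: [0, 0, -20/3, -4/3]
R4 ← R4 − (18/31)·R3: [0, 0, 0, -36/31]
R5 ← R5 − (10/31)·R3: [0, 0, 0, 42/31]
R6 ← R6 − (2/31)·R3: [0, 0, 0, 27/31]
R5 ← R5 + (7/6)·R4: [0, 0, 0, 0]
R6 ← R6 + (3/4)·R4: [0, 0, 0, 0]
Echelon form has 4 nonzero rows, so rank(T) = 4.

4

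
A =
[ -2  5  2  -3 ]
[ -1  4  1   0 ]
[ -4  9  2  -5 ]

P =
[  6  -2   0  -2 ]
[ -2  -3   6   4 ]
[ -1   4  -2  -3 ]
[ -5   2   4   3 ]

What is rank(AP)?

3

First compute AP:
[[ -9,  -9,  14,   9],
 [-15,  -6,  22,  15],
 [-19, -21,  30,  23]]
Now row reduce the product.
R2 ← R2 − (5/3)·R1: [0, 9, -4/3, 0]
R3 ← R3 − (19/9)·R1: [0, -2, 4/9, 4]
R3 ← R3 + (2/9)·R2: [0, 0, 4/27, 4]
3 nonzero rows, so rank(AP) = 3.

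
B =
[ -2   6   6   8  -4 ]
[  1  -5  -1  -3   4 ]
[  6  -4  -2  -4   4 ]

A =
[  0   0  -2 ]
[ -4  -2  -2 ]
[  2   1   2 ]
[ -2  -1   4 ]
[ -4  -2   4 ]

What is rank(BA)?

First compute BA:
[[-12,  -6,  20],
 [  8,   4,  10],
 [  4,   2,  -8]]
Now row reduce the product.
R2 ← R2 + (2/3)·R1: [0, 0, 70/3]
R3 ← R3 + (1/3)·R1: [0, 0, -4/3]
R3 ← R3 + (2/35)·R2: [0, 0, 0]
2 nonzero rows, so rank(BA) = 2.

2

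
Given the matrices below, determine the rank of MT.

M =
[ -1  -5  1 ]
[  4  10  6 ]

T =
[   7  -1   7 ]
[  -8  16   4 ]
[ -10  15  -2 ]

First compute MT:
[[ 23, -64, -29],
 [-112, 246,  56]]
Now row reduce the product.
R2 ← R2 + (112/23)·R1: [0, -1510/23, -1960/23]
2 nonzero rows, so rank(MT) = 2.

2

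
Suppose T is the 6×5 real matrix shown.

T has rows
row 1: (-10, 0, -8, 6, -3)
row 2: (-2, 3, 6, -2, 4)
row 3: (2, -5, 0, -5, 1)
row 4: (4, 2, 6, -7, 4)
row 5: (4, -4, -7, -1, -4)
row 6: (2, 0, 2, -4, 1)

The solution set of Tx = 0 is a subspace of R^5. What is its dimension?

Row reduce to echelon form.
R2 ← R2 − (1/5)·R1: [0, 3, 38/5, -16/5, 23/5]
R3 ← R3 + (1/5)·R1: [0, -5, -8/5, -19/5, 2/5]
R4 ← R4 + (2/5)·R1: [0, 2, 14/5, -23/5, 14/5]
R5 ← R5 + (2/5)·R1: [0, -4, -51/5, 7/5, -26/5]
R6 ← R6 + (1/5)·R1: [0, 0, 2/5, -14/5, 2/5]
R3 ← R3 + (5/3)·R2: [0, 0, 166/15, -137/15, 121/15]
R4 ← R4 − (2/3)·R2: [0, 0, -34/15, -37/15, -4/15]
R5 ← R5 + (4/3)·R2: [0, 0, -1/15, -43/15, 14/15]
R4 ← R4 + (17/83)·R3: [0, 0, 0, -360/83, 115/83]
R5 ← R5 + (1/166)·R3: [0, 0, 0, -485/166, 163/166]
R6 ← R6 − (3/83)·R3: [0, 0, 0, -205/83, 9/83]
R5 ← R5 − (97/144)·R4: [0, 0, 0, 0, 7/144]
R6 ← R6 − (41/72)·R4: [0, 0, 0, 0, -49/72]
R6 ← R6 + (14)·R5: [0, 0, 0, 0, 0]
5 nonzero rows, so rank(T) = 5.
T has 5 columns; by rank–nullity, nullity = 5 − 5 = 0.

0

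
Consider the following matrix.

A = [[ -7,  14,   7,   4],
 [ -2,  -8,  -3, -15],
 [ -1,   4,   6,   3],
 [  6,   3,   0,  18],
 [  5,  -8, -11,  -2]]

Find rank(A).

4

Row reduce to echelon form.
R2 ← R2 − (2/7)·R1: [0, -12, -5, -113/7]
R3 ← R3 − (1/7)·R1: [0, 2, 5, 17/7]
R4 ← R4 + (6/7)·R1: [0, 15, 6, 150/7]
R5 ← R5 + (5/7)·R1: [0, 2, -6, 6/7]
R3 ← R3 + (1/6)·R2: [0, 0, 25/6, -11/42]
R4 ← R4 + (5/4)·R2: [0, 0, -1/4, 5/4]
R5 ← R5 + (1/6)·R2: [0, 0, -41/6, -11/6]
R4 ← R4 + (3/50)·R3: [0, 0, 0, 216/175]
R5 ← R5 + (41/25)·R3: [0, 0, 0, -396/175]
R5 ← R5 + (11/6)·R4: [0, 0, 0, 0]
Echelon form has 4 nonzero rows, so rank(A) = 4.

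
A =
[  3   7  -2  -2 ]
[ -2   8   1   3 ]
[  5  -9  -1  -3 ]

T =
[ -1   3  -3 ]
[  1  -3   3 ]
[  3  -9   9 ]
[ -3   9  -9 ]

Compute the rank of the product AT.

1

First compute AT:
[[  4, -12,  12],
 [  4, -12,  12],
 [ -8,  24, -24]]
Now row reduce the product.
R2 ← R2 − R1: [0, 0, 0]
R3 ← R3 + (2)·R1: [0, 0, 0]
1 nonzero row, so rank(AT) = 1.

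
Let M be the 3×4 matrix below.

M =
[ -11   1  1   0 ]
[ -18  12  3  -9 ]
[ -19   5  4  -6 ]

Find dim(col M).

3

Row reduce to echelon form.
R2 ← R2 − (18/11)·R1: [0, 114/11, 15/11, -9]
R3 ← R3 − (19/11)·R1: [0, 36/11, 25/11, -6]
R3 ← R3 − (6/19)·R2: [0, 0, 35/19, -60/19]
Echelon form has 3 nonzero rows, so rank(M) = 3.
The column space has dimension equal to the rank: 3.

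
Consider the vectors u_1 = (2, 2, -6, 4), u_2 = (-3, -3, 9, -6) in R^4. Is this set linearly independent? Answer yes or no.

no

Form the matrix with these vectors as rows and row reduce.
R2 ← R2 + (3/2)·R1: [0, 0, 0, 0]
1 nonzero row, so the 2 vectors span a space of dimension 1.
Since 1 < 2, the vectors are linearly dependent.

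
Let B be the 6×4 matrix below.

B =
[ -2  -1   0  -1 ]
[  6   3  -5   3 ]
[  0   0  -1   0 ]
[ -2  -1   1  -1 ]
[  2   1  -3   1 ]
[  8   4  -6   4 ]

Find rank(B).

2

Row reduce to echelon form.
R2 ← R2 + (3)·R1: [0, 0, -5, 0]
R4 ← R4 − R1: [0, 0, 1, 0]
R5 ← R5 + R1: [0, 0, -3, 0]
R6 ← R6 + (4)·R1: [0, 0, -6, 0]
R3 ← R3 − (1/5)·R2: [0, 0, 0, 0]
R4 ← R4 + (1/5)·R2: [0, 0, 0, 0]
R5 ← R5 − (3/5)·R2: [0, 0, 0, 0]
R6 ← R6 − (6/5)·R2: [0, 0, 0, 0]
Echelon form has 2 nonzero rows, so rank(B) = 2.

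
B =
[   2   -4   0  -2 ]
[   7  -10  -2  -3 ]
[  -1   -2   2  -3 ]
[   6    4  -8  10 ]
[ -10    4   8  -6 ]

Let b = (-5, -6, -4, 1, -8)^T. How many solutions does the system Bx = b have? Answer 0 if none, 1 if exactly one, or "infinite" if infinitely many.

Row reduce the augmented matrix [B | b].
R2 ← R2 − (7/2)·R1: [0, 4, -2, 4, 23/2]
R3 ← R3 + (1/2)·R1: [0, -4, 2, -4, -13/2]
R4 ← R4 − (3)·R1: [0, 16, -8, 16, 16]
R5 ← R5 + (5)·R1: [0, -16, 8, -16, -33]
R3 ← R3 + R2: [0, 0, 0, 0, 5]
R4 ← R4 − (4)·R2: [0, 0, 0, 0, -30]
R5 ← R5 + (4)·R2: [0, 0, 0, 0, 13]
R4 ← R4 + (6)·R3: [0, 0, 0, 0, 0]
R5 ← R5 − (13/5)·R3: [0, 0, 0, 0, 0]
The echelon form has 3 nonzero rows; the last pivot sits in the augmented column, so rank(B) = 2 but rank([B|b]) = 3.
Since the ranks differ, the system is inconsistent.
It has no solutions.

0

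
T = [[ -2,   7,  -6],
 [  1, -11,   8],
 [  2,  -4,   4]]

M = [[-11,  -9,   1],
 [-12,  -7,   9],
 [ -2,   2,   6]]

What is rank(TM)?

First compute TM:
[[-50, -43,  25],
 [105,  84, -50],
 [ 18,  18, -10]]
Now row reduce the product.
R2 ← R2 + (21/10)·R1: [0, -63/10, 5/2]
R3 ← R3 + (9/25)·R1: [0, 63/25, -1]
R3 ← R3 + (2/5)·R2: [0, 0, 0]
2 nonzero rows, so rank(TM) = 2.

2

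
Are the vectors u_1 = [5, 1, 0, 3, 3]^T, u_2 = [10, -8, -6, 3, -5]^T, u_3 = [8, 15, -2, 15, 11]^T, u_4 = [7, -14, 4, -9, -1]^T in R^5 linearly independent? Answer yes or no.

Form the matrix with these vectors as rows and row reduce.
R2 ← R2 − (2)·R1: [0, -10, -6, -3, -11]
R3 ← R3 − (8/5)·R1: [0, 67/5, -2, 51/5, 31/5]
R4 ← R4 − (7/5)·R1: [0, -77/5, 4, -66/5, -26/5]
R3 ← R3 + (67/50)·R2: [0, 0, -251/25, 309/50, -427/50]
R4 ← R4 − (77/50)·R2: [0, 0, 331/25, -429/50, 587/50]
R4 ← R4 + (331/251)·R3: [0, 0, 0, -108/251, 120/251]
4 nonzero rows, so the 4 vectors span a space of dimension 4.
Since 4 = 4, the vectors are linearly independent.

yes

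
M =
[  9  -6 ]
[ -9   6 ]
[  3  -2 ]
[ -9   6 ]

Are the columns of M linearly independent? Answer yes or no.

no

Row reduce M to echelon form.
R2 ← R2 + R1: [0, 0]
R3 ← R3 − (1/3)·R1: [0, 0]
R4 ← R4 + R1: [0, 0]
1 pivot among 2 columns.
Only 1 < 2 pivot columns, so the columns are linearly dependent.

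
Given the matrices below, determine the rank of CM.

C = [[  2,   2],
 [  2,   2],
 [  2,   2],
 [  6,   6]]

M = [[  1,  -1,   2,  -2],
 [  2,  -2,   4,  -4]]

1

First compute CM:
[[  6,  -6,  12, -12],
 [  6,  -6,  12, -12],
 [  6,  -6,  12, -12],
 [ 18, -18,  36, -36]]
Now row reduce the product.
R2 ← R2 − R1: [0, 0, 0, 0]
R3 ← R3 − R1: [0, 0, 0, 0]
R4 ← R4 − (3)·R1: [0, 0, 0, 0]
1 nonzero row, so rank(CM) = 1.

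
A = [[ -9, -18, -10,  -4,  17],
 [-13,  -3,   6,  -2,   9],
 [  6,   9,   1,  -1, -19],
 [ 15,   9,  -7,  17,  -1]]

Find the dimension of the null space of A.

1

Row reduce to echelon form.
R2 ← R2 − (13/9)·R1: [0, 23, 184/9, 34/9, -140/9]
R3 ← R3 + (2/3)·R1: [0, -3, -17/3, -11/3, -23/3]
R4 ← R4 + (5/3)·R1: [0, -21, -71/3, 31/3, 82/3]
R3 ← R3 + (3/23)·R2: [0, 0, -3, -73/23, -223/23]
R4 ← R4 + (21/23)·R2: [0, 0, -5, 317/23, 302/23]
R4 ← R4 − (5/3)·R3: [0, 0, 0, 1316/69, 2021/69]
4 nonzero rows, so rank(A) = 4.
A has 5 columns; by rank–nullity, nullity = 5 − 4 = 1.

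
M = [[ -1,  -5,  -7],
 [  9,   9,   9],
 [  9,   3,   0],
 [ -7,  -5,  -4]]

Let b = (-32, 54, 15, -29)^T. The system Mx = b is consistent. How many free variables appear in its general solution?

1

Row reduce the augmented matrix [M | b].
R2 ← R2 + (9)·R1: [0, -36, -54, -234]
R3 ← R3 + (9)·R1: [0, -42, -63, -273]
R4 ← R4 − (7)·R1: [0, 30, 45, 195]
R3 ← R3 − (7/6)·R2: [0, 0, 0, 0]
R4 ← R4 + (5/6)·R2: [0, 0, 0, 0]
The echelon form has 2 nonzero rows, and every pivot lies in the first 3 columns, so rank(M) = rank([M|b]) = 2.
The system is consistent.
Free variables = (unknowns) − (rank) = 3 − 2 = 1.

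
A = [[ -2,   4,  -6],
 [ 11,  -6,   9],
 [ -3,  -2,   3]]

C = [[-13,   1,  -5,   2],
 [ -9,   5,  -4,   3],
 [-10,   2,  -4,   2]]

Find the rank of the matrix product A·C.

2

First compute AC:
[[ 50,   6,  18,  -4],
 [-179,  -1, -67,  22],
 [ 27,  -7,  11,  -6]]
Now row reduce the product.
R2 ← R2 + (179/50)·R1: [0, 512/25, -64/25, 192/25]
R3 ← R3 − (27/50)·R1: [0, -256/25, 32/25, -96/25]
R3 ← R3 + (1/2)·R2: [0, 0, 0, 0]
2 nonzero rows, so rank(AC) = 2.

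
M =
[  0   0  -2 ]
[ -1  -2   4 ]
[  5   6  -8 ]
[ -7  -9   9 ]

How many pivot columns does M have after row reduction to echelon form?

Row reduce to echelon form.
Swap R1 ↔ R2
R3 ← R3 + (5)·R1: [0, -4, 12]
R4 ← R4 − (7)·R1: [0, 5, -19]
Swap R2 ↔ R3
R4 ← R4 + (5/4)·R2: [0, 0, -4]
R4 ← R4 − (2)·R3: [0, 0, 0]
Echelon form has 3 nonzero rows, so rank(M) = 3.
Each nonzero row contributes one pivot column: 3 pivot columns.

3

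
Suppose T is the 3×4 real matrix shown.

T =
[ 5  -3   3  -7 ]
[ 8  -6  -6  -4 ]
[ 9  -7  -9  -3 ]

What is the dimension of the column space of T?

Row reduce to echelon form.
R2 ← R2 − (8/5)·R1: [0, -6/5, -54/5, 36/5]
R3 ← R3 − (9/5)·R1: [0, -8/5, -72/5, 48/5]
R3 ← R3 − (4/3)·R2: [0, 0, 0, 0]
Echelon form has 2 nonzero rows, so rank(T) = 2.
The column space has dimension equal to the rank: 2.

2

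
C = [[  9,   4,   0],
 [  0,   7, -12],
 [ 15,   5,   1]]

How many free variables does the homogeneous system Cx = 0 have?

Row reduce to echelon form.
R3 ← R3 − (5/3)·R1: [0, -5/3, 1]
R3 ← R3 + (5/21)·R2: [0, 0, -13/7]
3 nonzero rows, so rank(C) = 3.
C has 3 columns; by rank–nullity, nullity = 3 − 3 = 0.

0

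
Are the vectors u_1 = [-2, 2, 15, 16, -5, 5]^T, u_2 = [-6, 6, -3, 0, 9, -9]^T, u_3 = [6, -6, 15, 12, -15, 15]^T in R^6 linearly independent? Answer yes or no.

no

Form the matrix with these vectors as rows and row reduce.
R2 ← R2 − (3)·R1: [0, 0, -48, -48, 24, -24]
R3 ← R3 + (3)·R1: [0, 0, 60, 60, -30, 30]
R3 ← R3 + (5/4)·R2: [0, 0, 0, 0, 0, 0]
2 nonzero rows, so the 3 vectors span a space of dimension 2.
Since 2 < 3, the vectors are linearly dependent.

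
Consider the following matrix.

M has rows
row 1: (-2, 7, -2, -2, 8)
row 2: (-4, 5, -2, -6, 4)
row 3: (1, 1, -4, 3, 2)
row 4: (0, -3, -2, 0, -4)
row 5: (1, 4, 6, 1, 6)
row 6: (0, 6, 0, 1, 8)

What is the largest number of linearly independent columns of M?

3

Row reduce to echelon form.
R2 ← R2 − (2)·R1: [0, -9, 2, -2, -12]
R3 ← R3 + (1/2)·R1: [0, 9/2, -5, 2, 6]
R5 ← R5 + (1/2)·R1: [0, 15/2, 5, 0, 10]
R3 ← R3 + (1/2)·R2: [0, 0, -4, 1, 0]
R4 ← R4 − (1/3)·R2: [0, 0, -8/3, 2/3, 0]
R5 ← R5 + (5/6)·R2: [0, 0, 20/3, -5/3, 0]
R6 ← R6 + (2/3)·R2: [0, 0, 4/3, -1/3, 0]
R4 ← R4 − (2/3)·R3: [0, 0, 0, 0, 0]
R5 ← R5 + (5/3)·R3: [0, 0, 0, 0, 0]
R6 ← R6 + (1/3)·R3: [0, 0, 0, 0, 0]
Echelon form has 3 nonzero rows, so rank(M) = 3.
The rank gives the maximum number of linearly independent columns: 3.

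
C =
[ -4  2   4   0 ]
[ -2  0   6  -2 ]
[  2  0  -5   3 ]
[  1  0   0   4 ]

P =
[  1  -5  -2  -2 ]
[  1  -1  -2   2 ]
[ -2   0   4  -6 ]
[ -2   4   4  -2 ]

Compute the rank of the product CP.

First compute CP:
[[-10,  18,  20, -12],
 [-10,   2,  20, -28],
 [  6,   2, -12,  20],
 [ -7,  11,  14, -10]]
Now row reduce the product.
R2 ← R2 − R1: [0, -16, 0, -16]
R3 ← R3 + (3/5)·R1: [0, 64/5, 0, 64/5]
R4 ← R4 − (7/10)·R1: [0, -8/5, 0, -8/5]
R3 ← R3 + (4/5)·R2: [0, 0, 0, 0]
R4 ← R4 − (1/10)·R2: [0, 0, 0, 0]
2 nonzero rows, so rank(CP) = 2.

2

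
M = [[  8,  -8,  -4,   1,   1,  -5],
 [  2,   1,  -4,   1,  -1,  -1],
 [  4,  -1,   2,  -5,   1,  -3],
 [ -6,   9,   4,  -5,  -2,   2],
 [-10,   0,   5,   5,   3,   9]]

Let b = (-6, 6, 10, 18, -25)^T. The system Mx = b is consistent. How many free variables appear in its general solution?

Row reduce the augmented matrix [M | b].
R2 ← R2 − (1/4)·R1: [0, 3, -3, 3/4, -5/4, 1/4, 15/2]
R3 ← R3 − (1/2)·R1: [0, 3, 4, -11/2, 1/2, -1/2, 13]
R4 ← R4 + (3/4)·R1: [0, 3, 1, -17/4, -5/4, -7/4, 27/2]
R5 ← R5 + (5/4)·R1: [0, -10, 0, 25/4, 17/4, 11/4, -65/2]
R3 ← R3 − R2: [0, 0, 7, -25/4, 7/4, -3/4, 11/2]
R4 ← R4 − R2: [0, 0, 4, -5, 0, -2, 6]
R5 ← R5 + (10/3)·R2: [0, 0, -10, 35/4, 1/12, 43/12, -15/2]
R4 ← R4 − (4/7)·R3: [0, 0, 0, -10/7, -1, -11/7, 20/7]
R5 ← R5 + (10/7)·R3: [0, 0, 0, -5/28, 31/12, 211/84, 5/14]
R5 ← R5 − (1/8)·R4: [0, 0, 0, 0, 65/24, 65/24, 0]
The echelon form has 5 nonzero rows, and every pivot lies in the first 6 columns, so rank(M) = rank([M|b]) = 5.
The system is consistent.
Free variables = (unknowns) − (rank) = 6 − 5 = 1.

1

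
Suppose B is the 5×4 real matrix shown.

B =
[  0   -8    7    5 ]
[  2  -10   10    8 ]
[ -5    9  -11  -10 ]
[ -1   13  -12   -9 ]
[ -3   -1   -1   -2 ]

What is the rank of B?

2

Row reduce to echelon form.
Swap R1 ↔ R2
R3 ← R3 + (5/2)·R1: [0, -16, 14, 10]
R4 ← R4 + (1/2)·R1: [0, 8, -7, -5]
R5 ← R5 + (3/2)·R1: [0, -16, 14, 10]
R3 ← R3 − (2)·R2: [0, 0, 0, 0]
R4 ← R4 + R2: [0, 0, 0, 0]
R5 ← R5 − (2)·R2: [0, 0, 0, 0]
Echelon form has 2 nonzero rows, so rank(B) = 2.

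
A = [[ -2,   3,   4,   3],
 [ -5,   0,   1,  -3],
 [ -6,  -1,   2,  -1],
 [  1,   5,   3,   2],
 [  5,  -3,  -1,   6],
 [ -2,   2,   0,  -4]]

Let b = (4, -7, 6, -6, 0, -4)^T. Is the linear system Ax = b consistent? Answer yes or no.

Row reduce the augmented matrix [A | b].
R2 ← R2 − (5/2)·R1: [0, -15/2, -9, -21/2, -17]
R3 ← R3 − (3)·R1: [0, -10, -10, -10, -6]
R4 ← R4 + (1/2)·R1: [0, 13/2, 5, 7/2, -4]
R5 ← R5 + (5/2)·R1: [0, 9/2, 9, 27/2, 10]
R6 ← R6 − R1: [0, -1, -4, -7, -8]
R3 ← R3 − (4/3)·R2: [0, 0, 2, 4, 50/3]
R4 ← R4 + (13/15)·R2: [0, 0, -14/5, -28/5, -281/15]
R5 ← R5 + (3/5)·R2: [0, 0, 18/5, 36/5, -1/5]
R6 ← R6 − (2/15)·R2: [0, 0, -14/5, -28/5, -86/15]
R4 ← R4 + (7/5)·R3: [0, 0, 0, 0, 23/5]
R5 ← R5 − (9/5)·R3: [0, 0, 0, 0, -151/5]
R6 ← R6 + (7/5)·R3: [0, 0, 0, 0, 88/5]
R5 ← R5 + (151/23)·R4: [0, 0, 0, 0, 0]
R6 ← R6 − (88/23)·R4: [0, 0, 0, 0, 0]
The echelon form has 4 nonzero rows; the last pivot sits in the augmented column, so rank(A) = 3 but rank([A|b]) = 4.
Since the ranks differ, the system is inconsistent.

no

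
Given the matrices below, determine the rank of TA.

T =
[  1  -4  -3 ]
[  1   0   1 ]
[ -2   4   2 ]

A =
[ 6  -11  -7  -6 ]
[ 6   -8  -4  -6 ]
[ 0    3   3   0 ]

2

First compute TA:
[[-18,  12,   0,  18],
 [  6,  -8,  -4,  -6],
 [ 12,  -4,   4, -12]]
Now row reduce the product.
R2 ← R2 + (1/3)·R1: [0, -4, -4, 0]
R3 ← R3 + (2/3)·R1: [0, 4, 4, 0]
R3 ← R3 + R2: [0, 0, 0, 0]
2 nonzero rows, so rank(TA) = 2.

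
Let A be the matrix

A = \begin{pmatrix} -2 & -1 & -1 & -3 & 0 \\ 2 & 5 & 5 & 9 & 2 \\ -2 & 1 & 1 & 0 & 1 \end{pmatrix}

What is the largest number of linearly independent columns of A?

Row reduce to echelon form.
R2 ← R2 + R1: [0, 4, 4, 6, 2]
R3 ← R3 − R1: [0, 2, 2, 3, 1]
R3 ← R3 − (1/2)·R2: [0, 0, 0, 0, 0]
Echelon form has 2 nonzero rows, so rank(A) = 2.
The rank gives the maximum number of linearly independent columns: 2.

2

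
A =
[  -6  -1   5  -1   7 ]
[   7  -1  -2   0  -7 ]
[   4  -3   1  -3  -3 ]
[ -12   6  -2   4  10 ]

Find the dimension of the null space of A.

Row reduce to echelon form.
R2 ← R2 + (7/6)·R1: [0, -13/6, 23/6, -7/6, 7/6]
R3 ← R3 + (2/3)·R1: [0, -11/3, 13/3, -11/3, 5/3]
R4 ← R4 − (2)·R1: [0, 8, -12, 6, -4]
R3 ← R3 − (22/13)·R2: [0, 0, -28/13, -22/13, -4/13]
R4 ← R4 + (48/13)·R2: [0, 0, 28/13, 22/13, 4/13]
R4 ← R4 + R3: [0, 0, 0, 0, 0]
3 nonzero rows, so rank(A) = 3.
A has 5 columns; by rank–nullity, nullity = 5 − 3 = 2.

2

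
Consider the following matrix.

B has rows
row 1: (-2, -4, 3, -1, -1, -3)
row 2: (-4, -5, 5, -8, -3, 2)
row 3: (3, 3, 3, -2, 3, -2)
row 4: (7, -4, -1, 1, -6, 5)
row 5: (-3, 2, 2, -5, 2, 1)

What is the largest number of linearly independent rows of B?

5

Row reduce to echelon form.
R2 ← R2 − (2)·R1: [0, 3, -1, -6, -1, 8]
R3 ← R3 + (3/2)·R1: [0, -3, 15/2, -7/2, 3/2, -13/2]
R4 ← R4 + (7/2)·R1: [0, -18, 19/2, -5/2, -19/2, -11/2]
R5 ← R5 − (3/2)·R1: [0, 8, -5/2, -7/2, 7/2, 11/2]
R3 ← R3 + R2: [0, 0, 13/2, -19/2, 1/2, 3/2]
R4 ← R4 + (6)·R2: [0, 0, 7/2, -77/2, -31/2, 85/2]
R5 ← R5 − (8/3)·R2: [0, 0, 1/6, 25/2, 37/6, -95/6]
R4 ← R4 − (7/13)·R3: [0, 0, 0, -434/13, -205/13, 542/13]
R5 ← R5 − (1/39)·R3: [0, 0, 0, 497/39, 80/13, -619/39]
R5 ← R5 + (71/186)·R4: [0, 0, 0, 0, 25/186, 4/93]
Echelon form has 5 nonzero rows, so rank(B) = 5.
The rank gives the maximum number of linearly independent rows: 5.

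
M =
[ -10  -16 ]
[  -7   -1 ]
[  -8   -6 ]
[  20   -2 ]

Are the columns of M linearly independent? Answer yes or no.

yes

Row reduce M to echelon form.
R2 ← R2 − (7/10)·R1: [0, 51/5]
R3 ← R3 − (4/5)·R1: [0, 34/5]
R4 ← R4 + (2)·R1: [0, -34]
R3 ← R3 − (2/3)·R2: [0, 0]
R4 ← R4 + (10/3)·R2: [0, 0]
2 pivots among 2 columns.
Every column is a pivot column, so the columns are linearly independent.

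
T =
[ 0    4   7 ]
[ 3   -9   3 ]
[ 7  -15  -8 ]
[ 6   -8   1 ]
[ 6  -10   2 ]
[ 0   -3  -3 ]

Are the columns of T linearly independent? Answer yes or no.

yes

Row reduce T to echelon form.
Swap R1 ↔ R2
R3 ← R3 − (7/3)·R1: [0, 6, -15]
R4 ← R4 − (2)·R1: [0, 10, -5]
R5 ← R5 − (2)·R1: [0, 8, -4]
R3 ← R3 − (3/2)·R2: [0, 0, -51/2]
R4 ← R4 − (5/2)·R2: [0, 0, -45/2]
R5 ← R5 − (2)·R2: [0, 0, -18]
R6 ← R6 + (3/4)·R2: [0, 0, 9/4]
R4 ← R4 − (15/17)·R3: [0, 0, 0]
R5 ← R5 − (12/17)·R3: [0, 0, 0]
R6 ← R6 + (3/34)·R3: [0, 0, 0]
3 pivots among 3 columns.
Every column is a pivot column, so the columns are linearly independent.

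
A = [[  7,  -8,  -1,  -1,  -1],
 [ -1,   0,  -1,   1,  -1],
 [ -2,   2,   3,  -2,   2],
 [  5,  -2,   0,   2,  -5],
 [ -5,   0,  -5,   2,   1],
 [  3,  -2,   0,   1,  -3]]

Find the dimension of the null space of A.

1

Row reduce to echelon form.
R2 ← R2 + (1/7)·R1: [0, -8/7, -8/7, 6/7, -8/7]
R3 ← R3 + (2/7)·R1: [0, -2/7, 19/7, -16/7, 12/7]
R4 ← R4 − (5/7)·R1: [0, 26/7, 5/7, 19/7, -30/7]
R5 ← R5 + (5/7)·R1: [0, -40/7, -40/7, 9/7, 2/7]
R6 ← R6 − (3/7)·R1: [0, 10/7, 3/7, 10/7, -18/7]
R3 ← R3 − (1/4)·R2: [0, 0, 3, -5/2, 2]
R4 ← R4 + (13/4)·R2: [0, 0, -3, 11/2, -8]
R5 ← R5 − (5)·R2: [0, 0, 0, -3, 6]
R6 ← R6 + (5/4)·R2: [0, 0, -1, 5/2, -4]
R4 ← R4 + R3: [0, 0, 0, 3, -6]
R6 ← R6 + (1/3)·R3: [0, 0, 0, 5/3, -10/3]
R5 ← R5 + R4: [0, 0, 0, 0, 0]
R6 ← R6 − (5/9)·R4: [0, 0, 0, 0, 0]
4 nonzero rows, so rank(A) = 4.
A has 5 columns; by rank–nullity, nullity = 5 − 4 = 1.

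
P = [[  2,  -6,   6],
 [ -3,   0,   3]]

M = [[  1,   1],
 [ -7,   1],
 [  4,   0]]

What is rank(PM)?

2

First compute PM:
[[ 68,  -4],
 [  9,  -3]]
Now row reduce the product.
R2 ← R2 − (9/68)·R1: [0, -42/17]
2 nonzero rows, so rank(PM) = 2.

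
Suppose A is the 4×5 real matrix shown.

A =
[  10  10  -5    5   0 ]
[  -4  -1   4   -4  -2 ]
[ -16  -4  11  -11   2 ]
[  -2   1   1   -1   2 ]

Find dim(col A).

3

Row reduce to echelon form.
R2 ← R2 + (2/5)·R1: [0, 3, 2, -2, -2]
R3 ← R3 + (8/5)·R1: [0, 12, 3, -3, 2]
R4 ← R4 + (1/5)·R1: [0, 3, 0, 0, 2]
R3 ← R3 − (4)·R2: [0, 0, -5, 5, 10]
R4 ← R4 − R2: [0, 0, -2, 2, 4]
R4 ← R4 − (2/5)·R3: [0, 0, 0, 0, 0]
Echelon form has 3 nonzero rows, so rank(A) = 3.
The column space has dimension equal to the rank: 3.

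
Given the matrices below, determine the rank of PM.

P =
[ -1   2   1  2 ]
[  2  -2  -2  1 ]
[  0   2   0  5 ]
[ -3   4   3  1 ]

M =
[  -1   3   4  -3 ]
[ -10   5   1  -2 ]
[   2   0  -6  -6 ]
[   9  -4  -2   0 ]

First compute PM:
[[  1,  -1, -12,  -7],
 [ 23,  -8,  16,  10],
 [ 25, -10,  -8,  -4],
 [-22,   7, -28, -17]]
Now row reduce the product.
R2 ← R2 − (23)·R1: [0, 15, 292, 171]
R3 ← R3 − (25)·R1: [0, 15, 292, 171]
R4 ← R4 + (22)·R1: [0, -15, -292, -171]
R3 ← R3 − R2: [0, 0, 0, 0]
R4 ← R4 + R2: [0, 0, 0, 0]
2 nonzero rows, so rank(PM) = 2.

2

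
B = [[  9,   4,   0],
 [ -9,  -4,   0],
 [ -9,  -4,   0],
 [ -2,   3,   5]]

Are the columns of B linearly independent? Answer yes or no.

no

Row reduce B to echelon form.
R2 ← R2 + R1: [0, 0, 0]
R3 ← R3 + R1: [0, 0, 0]
R4 ← R4 + (2/9)·R1: [0, 35/9, 5]
Swap R2 ↔ R4
2 pivots among 3 columns.
Only 2 < 3 pivot columns, so the columns are linearly dependent.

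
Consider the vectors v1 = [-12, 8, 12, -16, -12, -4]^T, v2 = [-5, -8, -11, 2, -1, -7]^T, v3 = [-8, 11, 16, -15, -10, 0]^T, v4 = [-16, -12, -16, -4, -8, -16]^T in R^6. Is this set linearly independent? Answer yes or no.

Form the matrix with these vectors as rows and row reduce.
R2 ← R2 − (5/12)·R1: [0, -34/3, -16, 26/3, 4, -16/3]
R3 ← R3 − (2/3)·R1: [0, 17/3, 8, -13/3, -2, 8/3]
R4 ← R4 − (4/3)·R1: [0, -68/3, -32, 52/3, 8, -32/3]
R3 ← R3 + (1/2)·R2: [0, 0, 0, 0, 0, 0]
R4 ← R4 − (2)·R2: [0, 0, 0, 0, 0, 0]
2 nonzero rows, so the 4 vectors span a space of dimension 2.
Since 2 < 4, the vectors are linearly dependent.

no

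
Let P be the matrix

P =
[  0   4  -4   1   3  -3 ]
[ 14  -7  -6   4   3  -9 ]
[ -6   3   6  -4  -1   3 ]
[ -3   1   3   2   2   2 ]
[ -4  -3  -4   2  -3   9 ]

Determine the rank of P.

5

Row reduce to echelon form.
Swap R1 ↔ R2
R3 ← R3 + (3/7)·R1: [0, 0, 24/7, -16/7, 2/7, -6/7]
R4 ← R4 + (3/14)·R1: [0, -1/2, 12/7, 20/7, 37/14, 1/14]
R5 ← R5 + (2/7)·R1: [0, -5, -40/7, 22/7, -15/7, 45/7]
R4 ← R4 + (1/8)·R2: [0, 0, 17/14, 167/56, 169/56, -17/56]
R5 ← R5 + (5/4)·R2: [0, 0, -75/7, 123/28, 45/28, 75/28]
R4 ← R4 − (17/48)·R3: [0, 0, 0, 91/24, 35/12, 0]
R5 ← R5 + (25/8)·R3: [0, 0, 0, -11/4, 5/2, 0]
R5 ← R5 + (66/91)·R4: [0, 0, 0, 0, 60/13, 0]
Echelon form has 5 nonzero rows, so rank(P) = 5.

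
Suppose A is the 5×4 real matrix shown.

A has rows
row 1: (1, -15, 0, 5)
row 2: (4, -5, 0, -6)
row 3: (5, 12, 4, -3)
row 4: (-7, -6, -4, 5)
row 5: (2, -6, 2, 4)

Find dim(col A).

4

Row reduce to echelon form.
R2 ← R2 − (4)·R1: [0, 55, 0, -26]
R3 ← R3 − (5)·R1: [0, 87, 4, -28]
R4 ← R4 + (7)·R1: [0, -111, -4, 40]
R5 ← R5 − (2)·R1: [0, 24, 2, -6]
R3 ← R3 − (87/55)·R2: [0, 0, 4, 722/55]
R4 ← R4 + (111/55)·R2: [0, 0, -4, -686/55]
R5 ← R5 − (24/55)·R2: [0, 0, 2, 294/55]
R4 ← R4 + R3: [0, 0, 0, 36/55]
R5 ← R5 − (1/2)·R3: [0, 0, 0, -67/55]
R5 ← R5 + (67/36)·R4: [0, 0, 0, 0]
Echelon form has 4 nonzero rows, so rank(A) = 4.
The column space has dimension equal to the rank: 4.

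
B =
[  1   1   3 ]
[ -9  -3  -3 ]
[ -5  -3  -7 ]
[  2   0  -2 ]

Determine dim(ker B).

Row reduce to echelon form.
R2 ← R2 + (9)·R1: [0, 6, 24]
R3 ← R3 + (5)·R1: [0, 2, 8]
R4 ← R4 − (2)·R1: [0, -2, -8]
R3 ← R3 − (1/3)·R2: [0, 0, 0]
R4 ← R4 + (1/3)·R2: [0, 0, 0]
2 nonzero rows, so rank(B) = 2.
B has 3 columns; by rank–nullity, nullity = 3 − 2 = 1.

1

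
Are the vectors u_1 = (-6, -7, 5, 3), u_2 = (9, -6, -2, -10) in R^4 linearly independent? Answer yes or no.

Form the matrix with these vectors as rows and row reduce.
R2 ← R2 + (3/2)·R1: [0, -33/2, 11/2, -11/2]
2 nonzero rows, so the 2 vectors span a space of dimension 2.
Since 2 = 2, the vectors are linearly independent.

yes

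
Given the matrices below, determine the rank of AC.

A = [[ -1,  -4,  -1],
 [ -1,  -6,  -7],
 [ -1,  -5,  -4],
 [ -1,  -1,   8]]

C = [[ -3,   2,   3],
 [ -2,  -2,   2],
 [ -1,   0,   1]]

First compute AC:
[[ 12,   6, -12],
 [ 22,  10, -22],
 [ 17,   8, -17],
 [ -3,   0,   3]]
Now row reduce the product.
R2 ← R2 − (11/6)·R1: [0, -1, 0]
R3 ← R3 − (17/12)·R1: [0, -1/2, 0]
R4 ← R4 + (1/4)·R1: [0, 3/2, 0]
R3 ← R3 − (1/2)·R2: [0, 0, 0]
R4 ← R4 + (3/2)·R2: [0, 0, 0]
2 nonzero rows, so rank(AC) = 2.

2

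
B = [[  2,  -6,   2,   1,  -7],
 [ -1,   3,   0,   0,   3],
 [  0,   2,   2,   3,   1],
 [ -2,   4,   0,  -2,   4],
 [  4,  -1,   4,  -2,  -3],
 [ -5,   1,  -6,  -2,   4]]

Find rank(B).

4

Row reduce to echelon form.
R2 ← R2 + (1/2)·R1: [0, 0, 1, 1/2, -1/2]
R4 ← R4 + R1: [0, -2, 2, -1, -3]
R5 ← R5 − (2)·R1: [0, 11, 0, -4, 11]
R6 ← R6 + (5/2)·R1: [0, -14, -1, 1/2, -27/2]
Swap R2 ↔ R3
R4 ← R4 + R2: [0, 0, 4, 2, -2]
R5 ← R5 − (11/2)·R2: [0, 0, -11, -41/2, 11/2]
R6 ← R6 + (7)·R2: [0, 0, 13, 43/2, -13/2]
R4 ← R4 − (4)·R3: [0, 0, 0, 0, 0]
R5 ← R5 + (11)·R3: [0, 0, 0, -15, 0]
R6 ← R6 − (13)·R3: [0, 0, 0, 15, 0]
Swap R4 ↔ R5
R6 ← R6 + R4: [0, 0, 0, 0, 0]
Echelon form has 4 nonzero rows, so rank(B) = 4.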